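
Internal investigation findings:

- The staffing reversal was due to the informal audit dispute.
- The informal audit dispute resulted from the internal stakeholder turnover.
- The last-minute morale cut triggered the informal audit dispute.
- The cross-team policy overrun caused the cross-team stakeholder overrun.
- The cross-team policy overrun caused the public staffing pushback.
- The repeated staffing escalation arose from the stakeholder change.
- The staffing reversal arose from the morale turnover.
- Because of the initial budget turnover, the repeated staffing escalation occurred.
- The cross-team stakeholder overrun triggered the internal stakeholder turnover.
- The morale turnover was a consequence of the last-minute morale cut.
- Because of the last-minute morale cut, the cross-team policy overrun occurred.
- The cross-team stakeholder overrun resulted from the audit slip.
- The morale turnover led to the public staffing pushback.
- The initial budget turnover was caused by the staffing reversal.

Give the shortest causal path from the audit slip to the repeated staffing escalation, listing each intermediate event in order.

the audit slip → the cross-team stakeholder overrun → the internal stakeholder turnover → the informal audit dispute → the staffing reversal → the initial budget turnover → the repeated staffing escalation

the audit slip → the cross-team stakeholder overrun
the cross-team stakeholder overrun → the internal stakeholder turnover
the internal stakeholder turnover → the informal audit dispute
the informal audit dispute → the staffing reversal
the staffing reversal → the initial budget turnover
the initial budget turnover → the repeated staffing escalation
Length: 6 steps.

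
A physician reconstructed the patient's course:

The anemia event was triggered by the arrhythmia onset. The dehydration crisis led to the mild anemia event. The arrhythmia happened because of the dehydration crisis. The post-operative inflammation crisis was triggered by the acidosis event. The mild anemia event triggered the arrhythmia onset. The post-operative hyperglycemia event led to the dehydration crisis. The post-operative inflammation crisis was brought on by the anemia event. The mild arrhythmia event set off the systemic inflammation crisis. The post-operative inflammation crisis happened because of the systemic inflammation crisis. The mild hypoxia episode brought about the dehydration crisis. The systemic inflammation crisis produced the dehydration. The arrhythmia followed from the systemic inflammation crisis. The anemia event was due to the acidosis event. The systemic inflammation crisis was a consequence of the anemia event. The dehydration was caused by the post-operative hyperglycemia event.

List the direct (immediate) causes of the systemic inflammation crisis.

Upstream contributors include the mild hypoxia episode, the post-operative hyperglycemia event, the dehydration crisis, the mild anemia event, the arrhythmia onset, the acidosis event, but only the anemia event, the mild arrhythmia event feed directly into the systemic inflammation crisis.

the anemia event, the mild arrhythmia event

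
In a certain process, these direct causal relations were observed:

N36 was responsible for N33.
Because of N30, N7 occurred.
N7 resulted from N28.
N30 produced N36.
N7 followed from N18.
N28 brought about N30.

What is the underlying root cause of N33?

N28

Tracing upstream from N33: N33 ← N36 ← N30 ← N28.
N28 has no stated cause, so it is the root.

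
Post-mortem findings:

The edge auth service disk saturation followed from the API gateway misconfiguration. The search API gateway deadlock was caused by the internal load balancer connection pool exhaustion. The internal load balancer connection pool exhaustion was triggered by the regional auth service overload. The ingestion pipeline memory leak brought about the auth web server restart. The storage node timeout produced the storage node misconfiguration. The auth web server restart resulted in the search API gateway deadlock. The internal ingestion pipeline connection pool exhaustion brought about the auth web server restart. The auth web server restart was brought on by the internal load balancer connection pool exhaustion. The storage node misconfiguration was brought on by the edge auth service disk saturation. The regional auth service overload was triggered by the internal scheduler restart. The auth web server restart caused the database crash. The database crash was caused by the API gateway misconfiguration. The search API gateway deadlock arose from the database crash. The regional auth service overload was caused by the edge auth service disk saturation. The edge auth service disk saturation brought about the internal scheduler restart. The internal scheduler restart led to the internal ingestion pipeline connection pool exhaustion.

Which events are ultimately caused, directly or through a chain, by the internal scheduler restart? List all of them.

Direct effects: the regional auth service overload, the internal ingestion pipeline connection pool exhaustion.
2 steps out: the internal load balancer connection pool exhaustion, the auth web server restart.
3 steps out: the database crash, the search API gateway deadlock.
Not reachable from it: the API gateway misconfiguration, the edge auth service disk saturation, the ingestion pipeline memory leak, the storage node timeout, the storage node misconfiguration.

the auth web server restart, the database crash, the internal ingestion pipeline connection pool exhaustion, the internal load balancer connection pool exhaustion, the regional auth service overload, the search API gateway deadlock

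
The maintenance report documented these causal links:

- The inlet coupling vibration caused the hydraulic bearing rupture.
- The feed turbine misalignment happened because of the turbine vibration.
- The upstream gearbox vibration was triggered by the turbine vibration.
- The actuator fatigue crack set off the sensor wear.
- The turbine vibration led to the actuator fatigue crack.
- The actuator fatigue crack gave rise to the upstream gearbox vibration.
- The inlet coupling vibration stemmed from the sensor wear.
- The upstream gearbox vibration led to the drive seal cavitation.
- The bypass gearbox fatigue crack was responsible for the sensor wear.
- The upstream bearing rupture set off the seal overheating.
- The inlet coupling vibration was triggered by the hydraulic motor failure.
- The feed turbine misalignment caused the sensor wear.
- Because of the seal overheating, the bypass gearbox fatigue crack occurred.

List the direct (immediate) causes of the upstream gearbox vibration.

the actuator fatigue crack, the turbine vibration

the actuator fatigue crack, the turbine vibration → the upstream gearbox vibration with nothing further upstream stated.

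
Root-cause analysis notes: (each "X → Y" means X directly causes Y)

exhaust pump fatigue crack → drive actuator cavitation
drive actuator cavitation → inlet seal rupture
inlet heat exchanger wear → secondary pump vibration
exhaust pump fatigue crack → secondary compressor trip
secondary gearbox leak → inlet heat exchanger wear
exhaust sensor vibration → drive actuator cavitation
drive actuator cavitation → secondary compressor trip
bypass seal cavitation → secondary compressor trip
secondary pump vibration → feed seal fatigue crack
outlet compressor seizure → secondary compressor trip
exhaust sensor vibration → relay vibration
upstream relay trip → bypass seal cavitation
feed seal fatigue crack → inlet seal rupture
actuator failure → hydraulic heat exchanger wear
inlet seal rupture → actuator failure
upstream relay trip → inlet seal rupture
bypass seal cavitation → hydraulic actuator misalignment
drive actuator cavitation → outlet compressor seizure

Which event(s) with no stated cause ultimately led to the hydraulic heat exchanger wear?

the exhaust pump fatigue crack, the exhaust sensor vibration, the secondary gearbox leak, the upstream relay trip

Tracing upstream from the hydraulic heat exchanger wear: the hydraulic heat exchanger wear ← the actuator failure ← the inlet seal rupture ← the upstream relay trip.
A separate upstream branch: the hydraulic heat exchanger wear ← the actuator failure ← the inlet seal rupture ← the drive actuator cavitation ← the exhaust sensor vibration.
A separate upstream branch: the hydraulic heat exchanger wear ← the actuator failure ← the inlet seal rupture ← the feed seal fatigue crack ← the secondary pump vibration ← the inlet heat exchanger wear ← the secondary gearbox leak.
A separate upstream branch: the hydraulic heat exchanger wear ← the actuator failure ← the inlet seal rupture ← the drive actuator cavitation ← the exhaust pump fatigue crack.
Each of those chain origins has no stated cause.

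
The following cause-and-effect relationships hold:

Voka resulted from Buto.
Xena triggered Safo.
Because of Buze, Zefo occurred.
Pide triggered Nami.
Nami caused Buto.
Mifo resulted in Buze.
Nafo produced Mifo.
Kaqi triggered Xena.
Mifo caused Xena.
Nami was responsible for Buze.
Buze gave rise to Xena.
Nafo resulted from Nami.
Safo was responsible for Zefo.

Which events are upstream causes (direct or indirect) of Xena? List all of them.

Immediate causes of Xena: Mifo, Kaqi, Buze.
Further upstream: Pide, Nami, Nafo.

Buze, Kaqi, Mifo, Nafo, Nami, Pide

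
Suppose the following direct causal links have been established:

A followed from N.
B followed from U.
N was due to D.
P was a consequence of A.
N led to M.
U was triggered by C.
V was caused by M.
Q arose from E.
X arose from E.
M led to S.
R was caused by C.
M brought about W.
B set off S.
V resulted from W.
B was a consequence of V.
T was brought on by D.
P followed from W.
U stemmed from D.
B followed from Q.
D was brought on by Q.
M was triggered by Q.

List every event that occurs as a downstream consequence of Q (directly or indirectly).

A, B, D, M, N, P, S, T, U, V, W

Direct effects: D, M, B.
2 steps out: N, T, W, V, U, S.
3 steps out: A, P.
Not reachable from it: E, X, C, R.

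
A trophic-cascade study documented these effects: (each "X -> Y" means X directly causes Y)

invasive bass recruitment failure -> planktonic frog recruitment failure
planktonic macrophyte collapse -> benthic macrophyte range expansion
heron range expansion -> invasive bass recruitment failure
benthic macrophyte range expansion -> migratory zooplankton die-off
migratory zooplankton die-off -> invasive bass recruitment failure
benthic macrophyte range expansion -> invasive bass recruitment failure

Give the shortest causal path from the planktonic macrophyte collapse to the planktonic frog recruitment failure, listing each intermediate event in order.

the planktonic macrophyte collapse → the benthic macrophyte range expansion
the benthic macrophyte range expansion → the invasive bass recruitment failure
the invasive bass recruitment failure → the planktonic frog recruitment failure
Length: 3 steps.

the planktonic macrophyte collapse → the benthic macrophyte range expansion → the invasive bass recruitment failure → the planktonic frog recruitment failure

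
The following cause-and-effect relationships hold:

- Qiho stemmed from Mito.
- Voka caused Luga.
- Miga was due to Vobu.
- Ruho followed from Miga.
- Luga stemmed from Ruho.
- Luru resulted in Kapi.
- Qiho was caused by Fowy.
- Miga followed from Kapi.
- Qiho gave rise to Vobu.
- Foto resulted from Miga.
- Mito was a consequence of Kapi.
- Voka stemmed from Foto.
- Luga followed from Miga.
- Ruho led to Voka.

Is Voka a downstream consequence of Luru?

There is a causal chain: Luru → Kapi → Miga → Ruho → Voka.

Yes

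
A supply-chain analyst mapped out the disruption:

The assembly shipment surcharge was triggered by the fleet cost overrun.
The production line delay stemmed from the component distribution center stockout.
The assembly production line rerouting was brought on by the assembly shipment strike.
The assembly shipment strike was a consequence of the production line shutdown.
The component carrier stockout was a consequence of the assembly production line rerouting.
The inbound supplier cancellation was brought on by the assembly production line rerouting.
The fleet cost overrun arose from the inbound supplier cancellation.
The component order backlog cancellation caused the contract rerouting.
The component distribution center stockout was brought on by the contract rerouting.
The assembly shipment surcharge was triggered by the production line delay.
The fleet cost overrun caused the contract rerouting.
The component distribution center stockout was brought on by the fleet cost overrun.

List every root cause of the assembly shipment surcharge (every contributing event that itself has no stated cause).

Tracing upstream from the assembly shipment surcharge: the assembly shipment surcharge ← the fleet cost overrun ← the inbound supplier cancellation ← the assembly production line rerouting ← the assembly shipment strike ← the production line shutdown.
A separate upstream branch: the assembly shipment surcharge ← the production line delay ← the component distribution center stockout ← the contract rerouting ← the component order backlog cancellation.
Each of those chain origins has no stated cause.

the component order backlog cancellation, the production line shutdown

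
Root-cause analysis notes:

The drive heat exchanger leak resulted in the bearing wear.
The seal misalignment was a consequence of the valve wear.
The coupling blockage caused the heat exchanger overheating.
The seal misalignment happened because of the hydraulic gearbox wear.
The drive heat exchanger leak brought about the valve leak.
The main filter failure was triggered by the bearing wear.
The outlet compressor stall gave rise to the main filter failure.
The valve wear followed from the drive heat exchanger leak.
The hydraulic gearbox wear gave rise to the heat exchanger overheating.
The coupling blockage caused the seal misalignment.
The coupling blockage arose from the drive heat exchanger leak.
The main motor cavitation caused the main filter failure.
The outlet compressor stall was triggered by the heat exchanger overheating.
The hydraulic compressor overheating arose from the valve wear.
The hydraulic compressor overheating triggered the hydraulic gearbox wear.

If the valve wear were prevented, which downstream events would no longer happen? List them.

the hydraulic compressor overheating, the hydraulic gearbox wear

Downstream of the valve wear: the hydraulic compressor overheating, the hydraulic gearbox wear, the heat exchanger overheating, the outlet compressor stall, the seal misalignment, the main filter failure.
Of those, still caused via another path: the heat exchanger overheating, the outlet compressor stall, the seal misalignment, the main filter failure.
The remainder have no surviving cause.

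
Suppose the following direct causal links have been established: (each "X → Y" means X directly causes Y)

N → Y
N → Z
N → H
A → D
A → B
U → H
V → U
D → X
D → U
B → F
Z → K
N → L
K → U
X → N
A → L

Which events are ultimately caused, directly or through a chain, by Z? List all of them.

H, K, U

Direct effects: K.
2 steps out: U.
3 steps out: H.
Not reachable from it: A, D, X, N, L, B, F, Y, V.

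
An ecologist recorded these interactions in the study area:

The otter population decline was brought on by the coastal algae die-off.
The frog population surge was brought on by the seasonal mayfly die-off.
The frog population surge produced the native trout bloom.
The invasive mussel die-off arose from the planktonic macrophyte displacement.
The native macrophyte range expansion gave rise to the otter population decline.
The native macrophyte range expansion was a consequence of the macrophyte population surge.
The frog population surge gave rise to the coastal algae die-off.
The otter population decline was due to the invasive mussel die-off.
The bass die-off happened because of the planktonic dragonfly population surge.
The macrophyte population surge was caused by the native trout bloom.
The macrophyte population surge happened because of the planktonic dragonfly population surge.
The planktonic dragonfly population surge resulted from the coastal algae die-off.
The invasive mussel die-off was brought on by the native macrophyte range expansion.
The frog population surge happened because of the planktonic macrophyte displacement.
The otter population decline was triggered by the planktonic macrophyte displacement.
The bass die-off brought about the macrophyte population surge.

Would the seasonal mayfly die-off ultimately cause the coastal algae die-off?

There is a causal chain: the seasonal mayfly die-off → the frog population surge → the coastal algae die-off.

Yes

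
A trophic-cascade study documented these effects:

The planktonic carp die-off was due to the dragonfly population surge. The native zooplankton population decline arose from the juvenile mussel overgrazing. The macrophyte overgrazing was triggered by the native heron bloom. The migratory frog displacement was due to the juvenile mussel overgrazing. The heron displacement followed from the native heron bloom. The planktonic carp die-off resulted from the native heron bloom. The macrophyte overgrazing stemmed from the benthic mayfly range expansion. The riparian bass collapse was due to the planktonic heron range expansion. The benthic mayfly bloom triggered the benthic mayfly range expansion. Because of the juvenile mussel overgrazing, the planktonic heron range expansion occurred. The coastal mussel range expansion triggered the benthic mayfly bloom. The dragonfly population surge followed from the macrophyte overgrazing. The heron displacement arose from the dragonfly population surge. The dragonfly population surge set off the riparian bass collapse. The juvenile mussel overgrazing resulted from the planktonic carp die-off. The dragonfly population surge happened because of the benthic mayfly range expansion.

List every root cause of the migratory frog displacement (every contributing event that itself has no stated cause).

the coastal mussel range expansion, the native heron bloom

Tracing upstream from the migratory frog displacement: the migratory frog displacement ← the juvenile mussel overgrazing ← the planktonic carp die-off ← the native heron bloom.
A separate upstream branch: the migratory frog displacement ← the juvenile mussel overgrazing ← the planktonic carp die-off ← the dragonfly population surge ← the benthic mayfly range expansion ← the benthic mayfly bloom ← the coastal mussel range expansion.
Each of those chain origins has no stated cause.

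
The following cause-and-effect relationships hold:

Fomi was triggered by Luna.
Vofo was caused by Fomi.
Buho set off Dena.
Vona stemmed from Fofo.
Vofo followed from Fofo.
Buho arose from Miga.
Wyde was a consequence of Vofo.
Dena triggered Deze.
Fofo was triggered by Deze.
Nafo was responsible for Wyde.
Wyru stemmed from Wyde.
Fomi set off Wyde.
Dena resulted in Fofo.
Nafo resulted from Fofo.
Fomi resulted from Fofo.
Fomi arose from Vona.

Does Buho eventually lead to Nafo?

There is a causal chain: Buho → Dena → Fofo → Nafo.

Yes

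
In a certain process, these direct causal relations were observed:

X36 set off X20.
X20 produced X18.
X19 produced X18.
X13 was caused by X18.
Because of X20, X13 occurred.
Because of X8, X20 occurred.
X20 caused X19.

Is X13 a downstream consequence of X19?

There is a causal chain: X19 → X18 → X13.

Yes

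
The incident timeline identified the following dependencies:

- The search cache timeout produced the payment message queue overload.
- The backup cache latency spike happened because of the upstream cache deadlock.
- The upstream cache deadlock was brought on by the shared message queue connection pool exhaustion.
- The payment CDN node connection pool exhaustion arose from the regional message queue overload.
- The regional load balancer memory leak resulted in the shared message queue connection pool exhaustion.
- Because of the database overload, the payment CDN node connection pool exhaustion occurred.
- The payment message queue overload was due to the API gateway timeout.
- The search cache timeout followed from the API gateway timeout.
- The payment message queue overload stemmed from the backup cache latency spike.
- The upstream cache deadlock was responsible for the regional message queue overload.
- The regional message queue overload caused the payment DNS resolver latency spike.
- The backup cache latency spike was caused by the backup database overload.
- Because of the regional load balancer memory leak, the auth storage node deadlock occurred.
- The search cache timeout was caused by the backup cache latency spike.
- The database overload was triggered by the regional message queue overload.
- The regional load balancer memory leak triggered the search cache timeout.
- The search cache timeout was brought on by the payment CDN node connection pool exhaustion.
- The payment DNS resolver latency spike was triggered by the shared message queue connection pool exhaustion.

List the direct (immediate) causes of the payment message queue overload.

the API gateway timeout, the backup cache latency spike, the search cache timeout

Upstream contributors include the regional load balancer memory leak, the backup database overload, the shared message queue connection pool exhaustion, the upstream cache deadlock, the regional message queue overload, the database overload, the payment CDN node connection pool exhaustion, but only the API gateway timeout, the backup cache latency spike, the search cache timeout feed directly into the payment message queue overload.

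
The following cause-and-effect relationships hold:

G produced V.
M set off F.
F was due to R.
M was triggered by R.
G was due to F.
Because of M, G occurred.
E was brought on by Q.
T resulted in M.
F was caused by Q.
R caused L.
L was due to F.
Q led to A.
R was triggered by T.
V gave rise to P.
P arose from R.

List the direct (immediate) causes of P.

Upstream contributors include Q, T, M, F, G, but only R, V feed directly into P.

R, V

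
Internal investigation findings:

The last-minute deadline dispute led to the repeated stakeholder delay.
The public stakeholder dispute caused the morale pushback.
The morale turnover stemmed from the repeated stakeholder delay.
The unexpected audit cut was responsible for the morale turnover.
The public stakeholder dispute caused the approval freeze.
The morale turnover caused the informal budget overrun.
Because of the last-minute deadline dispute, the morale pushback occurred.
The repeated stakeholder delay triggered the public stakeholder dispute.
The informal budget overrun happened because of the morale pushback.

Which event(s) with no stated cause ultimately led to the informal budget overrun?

the last-minute deadline dispute, the unexpected audit cut

Tracing upstream from the informal budget overrun: the informal budget overrun ← the morale pushback ← the last-minute deadline dispute.
A separate upstream branch: the informal budget overrun ← the morale turnover ← the unexpected audit cut.
Each of those chain origins has no stated cause.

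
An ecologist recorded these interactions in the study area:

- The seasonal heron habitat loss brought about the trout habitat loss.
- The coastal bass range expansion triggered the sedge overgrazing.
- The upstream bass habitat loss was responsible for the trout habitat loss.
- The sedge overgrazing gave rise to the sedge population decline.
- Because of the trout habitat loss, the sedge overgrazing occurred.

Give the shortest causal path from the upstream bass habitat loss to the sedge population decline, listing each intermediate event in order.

the upstream bass habitat loss → the trout habitat loss
the trout habitat loss → the sedge overgrazing
the sedge overgrazing → the sedge population decline
Length: 3 steps.

the upstream bass habitat loss → the trout habitat loss → the sedge overgrazing → the sedge population decline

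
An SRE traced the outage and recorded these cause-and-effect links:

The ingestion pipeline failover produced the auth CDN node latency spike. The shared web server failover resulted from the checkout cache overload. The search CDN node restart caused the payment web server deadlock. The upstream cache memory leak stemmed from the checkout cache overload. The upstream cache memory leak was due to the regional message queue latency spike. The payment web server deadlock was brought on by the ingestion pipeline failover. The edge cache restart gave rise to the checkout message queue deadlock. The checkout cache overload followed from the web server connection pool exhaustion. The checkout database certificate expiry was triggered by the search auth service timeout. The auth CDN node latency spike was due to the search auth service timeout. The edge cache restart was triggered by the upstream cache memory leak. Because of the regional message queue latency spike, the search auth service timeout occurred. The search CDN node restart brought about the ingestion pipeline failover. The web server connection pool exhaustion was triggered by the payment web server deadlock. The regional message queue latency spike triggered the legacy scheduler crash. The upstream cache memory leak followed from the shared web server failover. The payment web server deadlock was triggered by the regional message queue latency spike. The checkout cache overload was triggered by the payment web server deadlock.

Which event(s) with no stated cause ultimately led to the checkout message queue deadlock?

Tracing upstream from the checkout message queue deadlock: the checkout message queue deadlock ← the edge cache restart ← the upstream cache memory leak ← the regional message queue latency spike.
A separate upstream branch: the checkout message queue deadlock ← the edge cache restart ← the upstream cache memory leak ← the checkout cache overload ← the payment web server deadlock ← the search CDN node restart.
Each of those chain origins has no stated cause.

the regional message queue latency spike, the search CDN node restart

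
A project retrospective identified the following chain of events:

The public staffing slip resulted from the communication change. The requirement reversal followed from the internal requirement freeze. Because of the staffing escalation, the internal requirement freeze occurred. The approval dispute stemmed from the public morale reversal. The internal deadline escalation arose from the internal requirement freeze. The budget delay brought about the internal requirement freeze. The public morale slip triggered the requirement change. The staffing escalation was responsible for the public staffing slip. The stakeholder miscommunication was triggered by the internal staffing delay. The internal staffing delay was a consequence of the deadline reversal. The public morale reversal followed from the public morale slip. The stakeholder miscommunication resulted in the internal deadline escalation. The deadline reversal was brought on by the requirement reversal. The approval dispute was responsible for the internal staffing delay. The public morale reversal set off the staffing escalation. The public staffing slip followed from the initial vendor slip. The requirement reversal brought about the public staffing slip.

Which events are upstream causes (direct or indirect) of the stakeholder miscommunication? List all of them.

the approval dispute, the budget delay, the deadline reversal, the internal requirement freeze, the internal staffing delay, the public morale reversal, the public morale slip, the requirement reversal, the staffing escalation

Immediate cause of the stakeholder miscommunication: the internal staffing delay.
Further upstream: the budget delay, the public morale slip, the public morale reversal, the staffing escalation, the approval dispute, the internal requirement freeze, the requirement reversal, the deadline reversal.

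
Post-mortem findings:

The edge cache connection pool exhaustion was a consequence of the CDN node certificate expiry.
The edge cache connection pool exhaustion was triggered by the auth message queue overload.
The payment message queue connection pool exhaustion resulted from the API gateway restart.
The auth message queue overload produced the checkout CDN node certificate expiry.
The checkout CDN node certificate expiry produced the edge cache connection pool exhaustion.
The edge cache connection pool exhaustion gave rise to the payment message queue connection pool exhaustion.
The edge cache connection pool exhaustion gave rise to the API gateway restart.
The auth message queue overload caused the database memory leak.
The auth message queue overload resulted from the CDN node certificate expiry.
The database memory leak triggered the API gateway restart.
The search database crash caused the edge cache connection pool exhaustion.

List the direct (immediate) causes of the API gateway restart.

Upstream contributors include the CDN node certificate expiry, the auth message queue overload, the checkout CDN node certificate expiry, the search database crash, but only the database memory leak, the edge cache connection pool exhaustion feed directly into the API gateway restart.

the database memory leak, the edge cache connection pool exhaustion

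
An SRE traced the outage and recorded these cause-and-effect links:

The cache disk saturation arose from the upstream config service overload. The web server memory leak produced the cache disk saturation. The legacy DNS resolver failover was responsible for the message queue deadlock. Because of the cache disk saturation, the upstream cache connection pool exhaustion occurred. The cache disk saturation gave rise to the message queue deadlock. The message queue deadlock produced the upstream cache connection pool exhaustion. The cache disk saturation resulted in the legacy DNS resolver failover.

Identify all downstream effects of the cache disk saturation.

the legacy DNS resolver failover, the message queue deadlock, the upstream cache connection pool exhaustion

Direct effects: the legacy DNS resolver failover, the message queue deadlock, the upstream cache connection pool exhaustion.
Not reachable from it: the web server memory leak, the upstream config service overload.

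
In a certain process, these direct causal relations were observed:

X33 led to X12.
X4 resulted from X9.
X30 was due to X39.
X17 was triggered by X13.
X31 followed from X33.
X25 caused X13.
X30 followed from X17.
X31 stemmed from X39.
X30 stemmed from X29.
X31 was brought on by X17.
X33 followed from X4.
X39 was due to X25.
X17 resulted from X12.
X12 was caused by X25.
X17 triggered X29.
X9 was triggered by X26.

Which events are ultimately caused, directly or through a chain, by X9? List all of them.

Direct effects: X4.
2 steps out: X33.
3 steps out: X12, X31.
4 steps out: X17.
5 steps out: X29, X30.
Not reachable from it: X25, X39, X26, X13.

X12, X17, X29, X30, X31, X33, X4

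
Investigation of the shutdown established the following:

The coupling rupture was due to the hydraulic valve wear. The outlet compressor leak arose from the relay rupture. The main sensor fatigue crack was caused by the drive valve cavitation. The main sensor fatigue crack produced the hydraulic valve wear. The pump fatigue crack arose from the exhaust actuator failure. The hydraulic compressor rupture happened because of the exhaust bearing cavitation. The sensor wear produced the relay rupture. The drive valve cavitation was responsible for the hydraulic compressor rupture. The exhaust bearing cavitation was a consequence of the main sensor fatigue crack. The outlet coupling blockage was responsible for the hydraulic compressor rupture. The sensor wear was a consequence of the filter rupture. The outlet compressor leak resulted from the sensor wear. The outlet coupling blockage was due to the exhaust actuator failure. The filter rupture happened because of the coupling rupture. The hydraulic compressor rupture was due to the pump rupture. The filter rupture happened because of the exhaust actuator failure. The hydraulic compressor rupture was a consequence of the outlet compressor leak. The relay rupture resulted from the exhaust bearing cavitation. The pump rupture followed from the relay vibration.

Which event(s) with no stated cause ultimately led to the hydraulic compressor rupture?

Tracing upstream from the hydraulic compressor rupture: the hydraulic compressor rupture ← the outlet coupling blockage ← the exhaust actuator failure.
A separate upstream branch: the hydraulic compressor rupture ← the drive valve cavitation.
A separate upstream branch: the hydraulic compressor rupture ← the pump rupture ← the relay vibration.
Each of those chain origins has no stated cause.

the drive valve cavitation, the exhaust actuator failure, the relay vibration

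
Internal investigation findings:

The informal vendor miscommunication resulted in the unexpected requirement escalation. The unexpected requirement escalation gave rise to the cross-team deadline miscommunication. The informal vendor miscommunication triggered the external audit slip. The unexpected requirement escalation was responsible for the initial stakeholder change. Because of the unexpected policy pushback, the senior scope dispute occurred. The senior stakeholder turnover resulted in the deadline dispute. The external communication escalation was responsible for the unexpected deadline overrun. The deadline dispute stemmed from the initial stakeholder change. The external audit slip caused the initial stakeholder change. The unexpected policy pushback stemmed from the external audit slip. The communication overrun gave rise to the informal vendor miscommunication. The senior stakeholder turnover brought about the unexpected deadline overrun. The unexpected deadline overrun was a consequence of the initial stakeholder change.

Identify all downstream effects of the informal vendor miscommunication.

Direct effects: the external audit slip, the unexpected requirement escalation.
2 steps out: the cross-team deadline miscommunication, the unexpected policy pushback, the initial stakeholder change.
3 steps out: the senior scope dispute, the unexpected deadline overrun, the deadline dispute.
Not reachable from it: the external communication escalation, the communication overrun, the senior stakeholder turnover.

the cross-team deadline miscommunication, the deadline dispute, the external audit slip, the initial stakeholder change, the senior scope dispute, the unexpected deadline overrun, the unexpected policy pushback, the unexpected requirement escalation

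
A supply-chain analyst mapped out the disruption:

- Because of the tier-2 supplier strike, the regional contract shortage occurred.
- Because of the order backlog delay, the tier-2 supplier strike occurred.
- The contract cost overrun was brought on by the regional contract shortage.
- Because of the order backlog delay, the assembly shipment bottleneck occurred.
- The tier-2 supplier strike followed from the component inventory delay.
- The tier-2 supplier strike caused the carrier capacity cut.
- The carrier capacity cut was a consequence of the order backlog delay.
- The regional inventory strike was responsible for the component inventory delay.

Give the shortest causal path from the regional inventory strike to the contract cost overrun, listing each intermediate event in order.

the regional inventory strike → the component inventory delay
the component inventory delay → the tier-2 supplier strike
the tier-2 supplier strike → the regional contract shortage
the regional contract shortage → the contract cost overrun
Length: 4 steps.

the regional inventory strike → the component inventory delay → the tier-2 supplier strike → the regional contract shortage → the contract cost overrun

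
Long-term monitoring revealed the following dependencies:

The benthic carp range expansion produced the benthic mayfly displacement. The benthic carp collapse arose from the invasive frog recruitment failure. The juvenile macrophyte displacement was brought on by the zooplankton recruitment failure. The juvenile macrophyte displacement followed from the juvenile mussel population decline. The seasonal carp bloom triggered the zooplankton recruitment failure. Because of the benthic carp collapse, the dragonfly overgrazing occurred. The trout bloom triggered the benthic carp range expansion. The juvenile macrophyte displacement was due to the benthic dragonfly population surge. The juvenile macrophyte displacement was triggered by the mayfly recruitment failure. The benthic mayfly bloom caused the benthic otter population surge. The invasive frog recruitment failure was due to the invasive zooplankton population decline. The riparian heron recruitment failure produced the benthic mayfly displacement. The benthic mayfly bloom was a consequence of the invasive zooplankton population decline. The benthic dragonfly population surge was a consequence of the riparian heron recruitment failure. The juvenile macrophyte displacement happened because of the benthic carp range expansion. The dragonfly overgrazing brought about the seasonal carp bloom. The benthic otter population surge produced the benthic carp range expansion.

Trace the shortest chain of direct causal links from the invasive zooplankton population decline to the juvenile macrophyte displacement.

the invasive zooplankton population decline → the benthic mayfly bloom → the benthic otter population surge → the benthic carp range expansion → the juvenile macrophyte displacement

the invasive zooplankton population decline → the benthic mayfly bloom
the benthic mayfly bloom → the benthic otter population surge
the benthic otter population surge → the benthic carp range expansion
the benthic carp range expansion → the juvenile macrophyte displacement
Length: 4 steps.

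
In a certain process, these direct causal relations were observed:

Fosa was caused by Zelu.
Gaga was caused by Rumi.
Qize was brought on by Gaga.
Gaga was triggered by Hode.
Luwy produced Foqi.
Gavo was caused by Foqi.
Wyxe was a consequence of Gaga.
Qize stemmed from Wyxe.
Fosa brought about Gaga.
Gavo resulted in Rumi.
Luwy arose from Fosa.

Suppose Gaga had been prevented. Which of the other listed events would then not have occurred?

Qize, Wyxe

Downstream of Gaga: Wyxe, Qize.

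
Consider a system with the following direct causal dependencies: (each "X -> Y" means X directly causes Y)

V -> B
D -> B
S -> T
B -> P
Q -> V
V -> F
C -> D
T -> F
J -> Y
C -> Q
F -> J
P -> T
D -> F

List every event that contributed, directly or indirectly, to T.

B, C, D, P, Q, S, V

Immediate causes of T: S, P.
Further upstream: C, Q, D, V, B.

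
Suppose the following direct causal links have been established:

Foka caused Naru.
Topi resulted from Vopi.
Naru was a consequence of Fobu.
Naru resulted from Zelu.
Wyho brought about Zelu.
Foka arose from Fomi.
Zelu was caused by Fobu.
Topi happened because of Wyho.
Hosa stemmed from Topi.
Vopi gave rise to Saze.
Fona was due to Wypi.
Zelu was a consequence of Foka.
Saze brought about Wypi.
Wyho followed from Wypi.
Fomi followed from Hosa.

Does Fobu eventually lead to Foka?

No

Fobu leads to Zelu, Naru; Foka is not among them.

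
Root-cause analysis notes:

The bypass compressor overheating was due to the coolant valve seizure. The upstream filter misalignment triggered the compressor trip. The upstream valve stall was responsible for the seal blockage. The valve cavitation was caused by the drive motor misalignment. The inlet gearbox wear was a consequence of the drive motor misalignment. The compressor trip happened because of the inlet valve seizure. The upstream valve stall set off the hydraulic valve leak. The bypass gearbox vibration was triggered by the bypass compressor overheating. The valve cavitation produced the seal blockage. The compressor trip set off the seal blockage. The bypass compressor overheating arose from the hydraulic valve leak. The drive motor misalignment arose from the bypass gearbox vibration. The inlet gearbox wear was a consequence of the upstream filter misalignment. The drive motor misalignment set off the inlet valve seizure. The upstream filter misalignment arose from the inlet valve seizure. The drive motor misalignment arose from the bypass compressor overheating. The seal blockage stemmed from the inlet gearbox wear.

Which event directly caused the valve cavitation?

the drive motor misalignment

Upstream contributors include the upstream valve stall, the hydraulic valve leak, the bypass compressor overheating, the bypass gearbox vibration, the coolant valve seizure, but only the drive motor misalignment feeds directly into the valve cavitation.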